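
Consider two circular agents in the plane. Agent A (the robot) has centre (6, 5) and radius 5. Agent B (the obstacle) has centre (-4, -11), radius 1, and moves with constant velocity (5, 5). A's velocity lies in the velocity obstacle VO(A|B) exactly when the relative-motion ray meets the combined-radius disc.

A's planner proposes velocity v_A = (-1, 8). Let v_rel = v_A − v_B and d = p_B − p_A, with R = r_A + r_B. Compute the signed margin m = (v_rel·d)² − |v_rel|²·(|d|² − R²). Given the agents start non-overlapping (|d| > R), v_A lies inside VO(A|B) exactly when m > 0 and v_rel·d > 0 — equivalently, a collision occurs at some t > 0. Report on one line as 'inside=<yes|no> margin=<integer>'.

d = (-10, -16),  |d|² = 356;  R = 5+1 = 6,  c = 356−6² = 320
v_rel = (-6, 3),  |v_rel|² = 45;  v_rel·d = (-6)·(-10) + (3)·(-16) = 12
45·t² − 24·t + 320 = 0  ⇒  m = 12² − 45·320 = -14256
m = -14256 < 0,  v_rel·d = 12 > 0  ⇒  outside

inside=no margin=-14256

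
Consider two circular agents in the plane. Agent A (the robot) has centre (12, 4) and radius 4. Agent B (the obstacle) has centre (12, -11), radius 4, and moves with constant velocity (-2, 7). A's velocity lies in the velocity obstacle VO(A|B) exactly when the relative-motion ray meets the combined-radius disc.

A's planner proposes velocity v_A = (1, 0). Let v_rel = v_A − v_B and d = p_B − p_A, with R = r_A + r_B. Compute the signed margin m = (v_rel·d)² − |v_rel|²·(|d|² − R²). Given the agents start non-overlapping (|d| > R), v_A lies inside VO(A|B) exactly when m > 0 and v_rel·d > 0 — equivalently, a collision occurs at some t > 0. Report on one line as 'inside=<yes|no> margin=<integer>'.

d = (0, -15),  |d|² = 225;  R = 4+4 = 8,  c = 225−8² = 161
v_rel = (3, -7),  |v_rel|² = 58;  v_rel·d = (3)·(0) + (-7)·(-15) = 105
58·t² − 210·t + 161 = 0  ⇒  m = 105² − 58·161 = 1687
m = 1687 > 0,  v_rel·d = 105 > 0  ⇒  inside

inside=yes margin=1687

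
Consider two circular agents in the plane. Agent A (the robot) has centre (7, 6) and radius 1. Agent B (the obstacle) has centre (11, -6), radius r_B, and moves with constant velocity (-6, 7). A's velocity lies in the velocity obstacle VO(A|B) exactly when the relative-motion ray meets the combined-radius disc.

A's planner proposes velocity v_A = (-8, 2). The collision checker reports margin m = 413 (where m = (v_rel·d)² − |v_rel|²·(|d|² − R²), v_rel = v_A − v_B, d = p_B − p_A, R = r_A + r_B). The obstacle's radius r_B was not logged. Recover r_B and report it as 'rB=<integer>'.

m = 413
d = (4, -12);  v_rel = (-2, -5),  |v_rel|² = 29
v_rel×d = (-2)·(-12) − (-5)·(4) = 44
since m = R²·29 − 44²:  R² = (1936 + 413) / 29 = 81
R = √81 = 9  ⇒  r_B = 9 − 1 = 8

rB=8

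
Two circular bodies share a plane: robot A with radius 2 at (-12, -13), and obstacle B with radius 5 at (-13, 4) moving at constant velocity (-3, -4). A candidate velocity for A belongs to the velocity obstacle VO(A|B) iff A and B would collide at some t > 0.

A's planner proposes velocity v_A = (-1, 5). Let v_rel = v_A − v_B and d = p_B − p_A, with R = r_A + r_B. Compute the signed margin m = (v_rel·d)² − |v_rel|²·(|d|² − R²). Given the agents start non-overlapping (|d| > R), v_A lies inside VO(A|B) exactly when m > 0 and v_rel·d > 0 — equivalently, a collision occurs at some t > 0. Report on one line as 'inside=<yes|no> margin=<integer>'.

d = (-1, 17),  |d|² = 290;  R = 2+5 = 7,  c = 290−7² = 241
v_rel = (2, 9),  |v_rel|² = 85;  v_rel·d = (2)·(-1) + (9)·(17) = 151
85·t² − 302·t + 241 = 0  ⇒  m = 151² − 85·241 = 2316
m = 2316 > 0,  v_rel·d = 151 > 0  ⇒  inside

inside=yes margin=2316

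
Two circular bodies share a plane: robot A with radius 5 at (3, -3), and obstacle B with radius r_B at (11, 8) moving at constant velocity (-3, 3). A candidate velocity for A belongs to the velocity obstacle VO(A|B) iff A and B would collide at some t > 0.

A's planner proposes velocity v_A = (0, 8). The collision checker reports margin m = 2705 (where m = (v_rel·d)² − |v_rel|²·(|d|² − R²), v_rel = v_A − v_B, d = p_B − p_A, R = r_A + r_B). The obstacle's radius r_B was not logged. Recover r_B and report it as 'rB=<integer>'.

m = 2705
d = (8, 11);  v_rel = (3, 5),  |v_rel|² = 34
v_rel×d = (3)·(11) − (5)·(8) = -7
since m = R²·34 − (-7)²:  R² = (49 + 2705) / 34 = 81
R = √81 = 9  ⇒  r_B = 9 − 5 = 4

rB=4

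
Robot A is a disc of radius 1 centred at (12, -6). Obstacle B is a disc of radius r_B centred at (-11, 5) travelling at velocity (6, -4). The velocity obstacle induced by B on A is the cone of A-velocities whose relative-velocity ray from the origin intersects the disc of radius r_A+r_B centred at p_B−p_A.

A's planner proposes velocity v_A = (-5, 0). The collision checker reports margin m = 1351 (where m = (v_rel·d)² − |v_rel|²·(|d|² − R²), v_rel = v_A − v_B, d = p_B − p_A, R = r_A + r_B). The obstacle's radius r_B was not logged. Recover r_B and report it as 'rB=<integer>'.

m = 1351
d = (-23, 11);  v_rel = (-11, 4),  |v_rel|² = 137
v_rel×d = (-11)·(11) − (4)·(-23) = -29
since m = R²·137 − (-29)²:  R² = (841 + 1351) / 137 = 16
R = √16 = 4  ⇒  r_B = 4 − 1 = 3

rB=3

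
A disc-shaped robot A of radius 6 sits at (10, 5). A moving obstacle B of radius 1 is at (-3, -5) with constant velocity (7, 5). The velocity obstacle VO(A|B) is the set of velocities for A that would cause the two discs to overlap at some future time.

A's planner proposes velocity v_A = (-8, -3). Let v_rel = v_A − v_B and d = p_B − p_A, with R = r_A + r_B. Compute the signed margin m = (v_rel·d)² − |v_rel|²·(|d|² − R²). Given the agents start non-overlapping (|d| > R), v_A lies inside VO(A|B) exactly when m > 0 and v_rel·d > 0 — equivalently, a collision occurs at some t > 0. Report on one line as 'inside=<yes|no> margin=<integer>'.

d = (-13, -10),  |d|² = 269;  R = 6+1 = 7,  c = 269−7² = 220
v_rel = (-15, -8),  |v_rel|² = 289;  v_rel·d = (-15)·(-13) + (-8)·(-10) = 275
289·t² − 550·t + 220 = 0  ⇒  m = 275² − 289·220 = 12045
m = 12045 > 0,  v_rel·d = 275 > 0  ⇒  inside

inside=yes margin=12045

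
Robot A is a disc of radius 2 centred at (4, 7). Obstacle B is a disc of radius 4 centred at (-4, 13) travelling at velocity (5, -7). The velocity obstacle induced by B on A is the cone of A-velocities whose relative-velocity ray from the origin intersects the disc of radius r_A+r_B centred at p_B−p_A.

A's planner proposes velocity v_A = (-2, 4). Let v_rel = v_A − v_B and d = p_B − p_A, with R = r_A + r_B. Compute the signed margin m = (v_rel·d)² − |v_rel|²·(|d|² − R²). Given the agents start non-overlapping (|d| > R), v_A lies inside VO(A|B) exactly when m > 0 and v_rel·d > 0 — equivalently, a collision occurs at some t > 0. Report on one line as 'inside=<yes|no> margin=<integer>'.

d = (-8, 6),  |d|² = 100;  R = 2+4 = 6,  c = 100−6² = 64
v_rel = (-7, 11),  |v_rel|² = 170;  v_rel·d = (-7)·(-8) + (11)·(6) = 122
170·t² − 244·t + 64 = 0  ⇒  m = 122² − 170·64 = 4004
m = 4004 > 0,  v_rel·d = 122 > 0  ⇒  inside

inside=yes margin=4004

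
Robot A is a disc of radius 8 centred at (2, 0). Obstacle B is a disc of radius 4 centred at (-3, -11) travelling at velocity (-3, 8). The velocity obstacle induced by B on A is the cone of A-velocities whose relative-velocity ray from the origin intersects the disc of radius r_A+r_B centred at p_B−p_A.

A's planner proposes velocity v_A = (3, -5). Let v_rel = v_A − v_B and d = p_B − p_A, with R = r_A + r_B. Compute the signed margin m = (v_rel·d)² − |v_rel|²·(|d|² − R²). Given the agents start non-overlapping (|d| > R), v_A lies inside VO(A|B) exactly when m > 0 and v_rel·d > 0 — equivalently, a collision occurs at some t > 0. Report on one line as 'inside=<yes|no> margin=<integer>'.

d = (-5, -11),  |d|² = 146;  R = 8+4 = 12,  c = 146−12² = 2
v_rel = (6, -13),  |v_rel|² = 205;  v_rel·d = (6)·(-5) + (-13)·(-11) = 113
205·t² − 226·t + 2 = 0  ⇒  m = 113² − 205·2 = 12359
m = 12359 > 0,  v_rel·d = 113 > 0  ⇒  inside

inside=yes margin=12359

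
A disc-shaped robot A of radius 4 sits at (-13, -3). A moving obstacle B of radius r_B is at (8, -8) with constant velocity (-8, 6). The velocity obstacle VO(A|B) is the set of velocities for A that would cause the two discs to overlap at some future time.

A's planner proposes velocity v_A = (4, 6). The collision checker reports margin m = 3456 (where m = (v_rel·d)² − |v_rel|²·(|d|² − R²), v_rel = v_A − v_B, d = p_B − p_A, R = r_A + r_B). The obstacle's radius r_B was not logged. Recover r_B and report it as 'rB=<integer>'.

m = 3456
d = (21, -5);  v_rel = (12, 0),  |v_rel|² = 144
v_rel×d = (12)·(-5) − (0)·(21) = -60
since m = R²·144 − (-60)²:  R² = (3600 + 3456) / 144 = 49
R = √49 = 7  ⇒  r_B = 7 − 4 = 3

rB=3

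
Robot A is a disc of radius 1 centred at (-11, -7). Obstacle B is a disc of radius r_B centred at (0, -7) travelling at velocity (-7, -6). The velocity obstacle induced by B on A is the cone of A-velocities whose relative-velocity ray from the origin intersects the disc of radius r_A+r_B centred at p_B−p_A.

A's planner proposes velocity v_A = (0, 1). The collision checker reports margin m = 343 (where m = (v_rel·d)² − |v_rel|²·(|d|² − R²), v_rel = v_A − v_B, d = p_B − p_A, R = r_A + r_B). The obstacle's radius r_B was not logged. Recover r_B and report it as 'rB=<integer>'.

m = 343
d = (11, 0);  v_rel = (7, 7),  |v_rel|² = 98
v_rel×d = (7)·(0) − (7)·(11) = -77
since m = R²·98 − (-77)²:  R² = (5929 + 343) / 98 = 64
R = √64 = 8  ⇒  r_B = 8 − 1 = 7

rB=7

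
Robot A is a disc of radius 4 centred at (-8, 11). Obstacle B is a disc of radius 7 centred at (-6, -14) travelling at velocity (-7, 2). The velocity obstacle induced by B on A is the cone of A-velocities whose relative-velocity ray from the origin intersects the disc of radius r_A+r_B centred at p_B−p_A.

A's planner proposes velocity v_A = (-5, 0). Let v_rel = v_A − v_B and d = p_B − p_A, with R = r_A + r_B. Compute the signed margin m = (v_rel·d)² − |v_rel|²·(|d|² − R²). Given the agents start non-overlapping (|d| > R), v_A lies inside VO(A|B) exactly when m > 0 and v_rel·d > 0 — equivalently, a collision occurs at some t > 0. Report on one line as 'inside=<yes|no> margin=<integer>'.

d = (2, -25),  |d|² = 629;  R = 4+7 = 11,  c = 629−11² = 508
v_rel = (2, -2),  |v_rel|² = 8;  v_rel·d = (2)·(2) + (-2)·(-25) = 54
8·t² − 108·t + 508 = 0  ⇒  m = 54² − 8·508 = -1148
m = -1148 < 0,  v_rel·d = 54 > 0  ⇒  outside

inside=no margin=-1148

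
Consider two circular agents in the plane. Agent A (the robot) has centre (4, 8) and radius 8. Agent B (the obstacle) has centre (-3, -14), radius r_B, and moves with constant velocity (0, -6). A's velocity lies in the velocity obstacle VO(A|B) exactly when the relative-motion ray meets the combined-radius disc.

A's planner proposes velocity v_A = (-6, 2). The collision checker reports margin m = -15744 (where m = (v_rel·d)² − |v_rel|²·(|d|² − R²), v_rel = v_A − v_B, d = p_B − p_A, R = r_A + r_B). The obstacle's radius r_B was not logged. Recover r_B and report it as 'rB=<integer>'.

m = -15744
d = (-7, -22);  v_rel = (-6, 8),  |v_rel|² = 100
v_rel×d = (-6)·(-22) − (8)·(-7) = 188
since m = R²·100 − 188²:  R² = (35344 + -15744) / 100 = 196
R = √196 = 14  ⇒  r_B = 14 − 8 = 6

rB=6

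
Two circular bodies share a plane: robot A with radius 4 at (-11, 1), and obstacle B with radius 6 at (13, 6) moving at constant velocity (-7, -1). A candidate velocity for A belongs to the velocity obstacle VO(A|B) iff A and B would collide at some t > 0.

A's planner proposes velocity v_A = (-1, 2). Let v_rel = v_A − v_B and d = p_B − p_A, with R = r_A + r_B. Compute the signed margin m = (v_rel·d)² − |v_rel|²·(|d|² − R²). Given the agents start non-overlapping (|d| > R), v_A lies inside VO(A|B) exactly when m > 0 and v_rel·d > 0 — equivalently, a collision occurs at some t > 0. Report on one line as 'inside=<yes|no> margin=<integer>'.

d = (24, 5),  |d|² = 601;  R = 4+6 = 10,  c = 601−10² = 501
v_rel = (6, 3),  |v_rel|² = 45;  v_rel·d = (6)·(24) + (3)·(5) = 159
45·t² − 318·t + 501 = 0  ⇒  m = 159² − 45·501 = 2736
m = 2736 > 0,  v_rel·d = 159 > 0  ⇒  inside

inside=yes margin=2736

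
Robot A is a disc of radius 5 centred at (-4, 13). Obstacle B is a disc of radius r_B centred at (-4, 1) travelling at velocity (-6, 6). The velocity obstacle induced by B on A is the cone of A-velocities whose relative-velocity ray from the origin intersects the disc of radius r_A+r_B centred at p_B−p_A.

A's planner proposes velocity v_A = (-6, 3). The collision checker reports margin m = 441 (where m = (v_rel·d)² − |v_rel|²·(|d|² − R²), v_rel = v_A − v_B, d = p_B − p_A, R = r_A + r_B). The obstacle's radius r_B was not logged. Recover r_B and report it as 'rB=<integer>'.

m = 441
d = (0, -12);  v_rel = (0, -3),  |v_rel|² = 9
v_rel×d = (0)·(-12) − (-3)·(0) = 0
since m = R²·9 − 0²:  R² = (0 + 441) / 9 = 49
R = √49 = 7  ⇒  r_B = 7 − 5 = 2

rB=2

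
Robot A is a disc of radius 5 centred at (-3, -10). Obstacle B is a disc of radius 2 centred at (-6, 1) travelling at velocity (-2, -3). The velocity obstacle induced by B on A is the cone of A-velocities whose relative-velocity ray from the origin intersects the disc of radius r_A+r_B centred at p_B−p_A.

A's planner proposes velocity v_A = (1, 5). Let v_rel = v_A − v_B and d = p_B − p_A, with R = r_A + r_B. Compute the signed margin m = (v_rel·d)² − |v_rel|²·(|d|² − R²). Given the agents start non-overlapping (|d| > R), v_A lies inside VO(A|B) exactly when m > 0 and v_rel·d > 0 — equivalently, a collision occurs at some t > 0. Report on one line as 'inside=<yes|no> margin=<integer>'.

d = (-3, 11),  |d|² = 130;  R = 5+2 = 7,  c = 130−7² = 81
v_rel = (3, 8),  |v_rel|² = 73;  v_rel·d = (3)·(-3) + (8)·(11) = 79
73·t² − 158·t + 81 = 0  ⇒  m = 79² − 73·81 = 328
m = 328 > 0,  v_rel·d = 79 > 0  ⇒  inside

inside=yes margin=328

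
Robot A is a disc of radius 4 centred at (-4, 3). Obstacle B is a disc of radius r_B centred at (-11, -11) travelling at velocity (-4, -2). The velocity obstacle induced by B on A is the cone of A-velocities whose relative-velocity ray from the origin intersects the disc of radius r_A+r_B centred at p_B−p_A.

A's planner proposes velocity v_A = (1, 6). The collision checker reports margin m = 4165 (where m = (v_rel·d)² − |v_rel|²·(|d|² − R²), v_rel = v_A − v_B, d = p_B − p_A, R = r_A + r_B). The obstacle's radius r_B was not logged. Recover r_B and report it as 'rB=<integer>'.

m = 4165
d = (-7, -14);  v_rel = (5, 8),  |v_rel|² = 89
v_rel×d = (5)·(-14) − (8)·(-7) = -14
since m = R²·89 − (-14)²:  R² = (196 + 4165) / 89 = 49
R = √49 = 7  ⇒  r_B = 7 − 4 = 3

rB=3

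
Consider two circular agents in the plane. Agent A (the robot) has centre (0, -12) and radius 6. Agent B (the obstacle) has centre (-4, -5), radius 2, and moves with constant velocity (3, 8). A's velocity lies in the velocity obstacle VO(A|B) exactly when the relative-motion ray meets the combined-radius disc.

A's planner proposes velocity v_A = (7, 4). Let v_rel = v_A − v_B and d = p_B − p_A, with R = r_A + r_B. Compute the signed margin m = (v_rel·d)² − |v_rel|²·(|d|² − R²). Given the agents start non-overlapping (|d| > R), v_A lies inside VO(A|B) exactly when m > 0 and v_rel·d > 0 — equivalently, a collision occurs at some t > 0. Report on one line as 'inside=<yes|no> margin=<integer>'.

d = (-4, 7),  |d|² = 65;  R = 6+2 = 8,  c = 65−8² = 1
v_rel = (4, -4),  |v_rel|² = 32;  v_rel·d = (4)·(-4) + (-4)·(7) = -44
32·t² + 88·t + 1 = 0  ⇒  m = (-44)² − 32·1 = 1904
m = 1904 > 0,  v_rel·d = -44 < 0  ⇒  outside

inside=no margin=1904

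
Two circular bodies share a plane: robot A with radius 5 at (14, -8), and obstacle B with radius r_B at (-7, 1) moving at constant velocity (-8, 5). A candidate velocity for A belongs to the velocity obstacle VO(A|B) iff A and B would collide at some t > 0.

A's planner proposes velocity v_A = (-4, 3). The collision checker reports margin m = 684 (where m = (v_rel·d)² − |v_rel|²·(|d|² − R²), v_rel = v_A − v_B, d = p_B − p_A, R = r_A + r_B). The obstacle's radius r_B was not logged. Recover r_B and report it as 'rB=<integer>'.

m = 684
d = (-21, 9);  v_rel = (4, -2),  |v_rel|² = 20
v_rel×d = (4)·(9) − (-2)·(-21) = -6
since m = R²·20 − (-6)²:  R² = (36 + 684) / 20 = 36
R = √36 = 6  ⇒  r_B = 6 − 5 = 1

rB=1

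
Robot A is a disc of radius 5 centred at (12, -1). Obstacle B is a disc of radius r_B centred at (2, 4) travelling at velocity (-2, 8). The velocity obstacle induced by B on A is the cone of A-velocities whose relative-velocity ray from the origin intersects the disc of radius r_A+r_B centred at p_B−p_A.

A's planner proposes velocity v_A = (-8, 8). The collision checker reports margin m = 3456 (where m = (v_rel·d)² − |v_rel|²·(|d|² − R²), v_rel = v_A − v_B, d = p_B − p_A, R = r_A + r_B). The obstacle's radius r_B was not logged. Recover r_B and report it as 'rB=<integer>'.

m = 3456
d = (-10, 5);  v_rel = (-6, 0),  |v_rel|² = 36
v_rel×d = (-6)·(5) − (0)·(-10) = -30
since m = R²·36 − (-30)²:  R² = (900 + 3456) / 36 = 121
R = √121 = 11  ⇒  r_B = 11 − 5 = 6

rB=6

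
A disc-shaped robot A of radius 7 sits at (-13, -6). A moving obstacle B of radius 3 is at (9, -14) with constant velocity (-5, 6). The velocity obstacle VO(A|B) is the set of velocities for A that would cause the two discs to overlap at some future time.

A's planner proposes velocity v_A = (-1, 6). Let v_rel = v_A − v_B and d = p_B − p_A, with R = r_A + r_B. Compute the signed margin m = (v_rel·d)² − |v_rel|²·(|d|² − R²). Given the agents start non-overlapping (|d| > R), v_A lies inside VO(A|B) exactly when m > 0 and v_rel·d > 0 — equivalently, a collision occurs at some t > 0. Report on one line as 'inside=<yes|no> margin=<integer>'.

d = (22, -8),  |d|² = 548;  R = 7+3 = 10,  c = 548−10² = 448
v_rel = (4, 0),  |v_rel|² = 16;  v_rel·d = (4)·(22) + (0)·(-8) = 88
16·t² − 176·t + 448 = 0  ⇒  m = 88² − 16·448 = 576
m = 576 > 0,  v_rel·d = 88 > 0  ⇒  inside

inside=yes margin=576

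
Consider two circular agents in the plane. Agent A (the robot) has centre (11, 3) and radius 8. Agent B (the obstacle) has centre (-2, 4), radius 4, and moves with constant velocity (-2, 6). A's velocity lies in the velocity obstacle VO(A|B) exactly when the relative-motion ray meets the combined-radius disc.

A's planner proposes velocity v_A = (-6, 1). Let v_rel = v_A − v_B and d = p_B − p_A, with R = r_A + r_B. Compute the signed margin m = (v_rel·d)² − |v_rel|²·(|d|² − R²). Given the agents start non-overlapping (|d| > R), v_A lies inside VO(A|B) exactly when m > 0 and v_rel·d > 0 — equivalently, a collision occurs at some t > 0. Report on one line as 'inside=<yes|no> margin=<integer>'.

d = (-13, 1),  |d|² = 170;  R = 8+4 = 12,  c = 170−12² = 26
v_rel = (-4, -5),  |v_rel|² = 41;  v_rel·d = (-4)·(-13) + (-5)·(1) = 47
41·t² − 94·t + 26 = 0  ⇒  m = 47² − 41·26 = 1143
m = 1143 > 0,  v_rel·d = 47 > 0  ⇒  inside

inside=yes margin=1143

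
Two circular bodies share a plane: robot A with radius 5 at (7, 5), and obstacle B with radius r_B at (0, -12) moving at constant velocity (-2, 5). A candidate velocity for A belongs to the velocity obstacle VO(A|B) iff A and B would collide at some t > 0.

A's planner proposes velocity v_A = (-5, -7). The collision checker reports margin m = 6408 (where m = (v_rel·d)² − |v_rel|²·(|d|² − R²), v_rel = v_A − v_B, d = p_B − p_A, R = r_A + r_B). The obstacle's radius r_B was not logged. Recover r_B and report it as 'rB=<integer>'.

m = 6408
d = (-7, -17);  v_rel = (-3, -12),  |v_rel|² = 153
v_rel×d = (-3)·(-17) − (-12)·(-7) = -33
since m = R²·153 − (-33)²:  R² = (1089 + 6408) / 153 = 49
R = √49 = 7  ⇒  r_B = 7 − 5 = 2

rB=2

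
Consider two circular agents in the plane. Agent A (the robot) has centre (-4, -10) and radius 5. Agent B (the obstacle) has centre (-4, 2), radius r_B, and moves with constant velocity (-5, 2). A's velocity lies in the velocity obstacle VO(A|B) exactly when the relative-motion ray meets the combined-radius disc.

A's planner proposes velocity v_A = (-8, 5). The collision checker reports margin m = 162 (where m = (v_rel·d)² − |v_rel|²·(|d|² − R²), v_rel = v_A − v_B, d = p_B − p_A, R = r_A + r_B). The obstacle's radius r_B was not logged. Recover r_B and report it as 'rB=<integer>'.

m = 162
d = (0, 12);  v_rel = (-3, 3),  |v_rel|² = 18
v_rel×d = (-3)·(12) − (3)·(0) = -36
since m = R²·18 − (-36)²:  R² = (1296 + 162) / 18 = 81
R = √81 = 9  ⇒  r_B = 9 − 5 = 4

rB=4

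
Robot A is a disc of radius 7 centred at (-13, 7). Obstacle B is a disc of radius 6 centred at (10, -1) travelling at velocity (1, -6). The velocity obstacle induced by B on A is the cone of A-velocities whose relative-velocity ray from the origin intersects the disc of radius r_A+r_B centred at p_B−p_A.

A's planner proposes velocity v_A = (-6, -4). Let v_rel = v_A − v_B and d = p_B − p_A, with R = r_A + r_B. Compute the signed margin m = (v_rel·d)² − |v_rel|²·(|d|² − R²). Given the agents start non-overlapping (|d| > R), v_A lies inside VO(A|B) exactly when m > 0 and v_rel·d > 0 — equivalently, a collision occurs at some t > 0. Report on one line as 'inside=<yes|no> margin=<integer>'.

d = (23, -8),  |d|² = 593;  R = 7+6 = 13,  c = 593−13² = 424
v_rel = (-7, 2),  |v_rel|² = 53;  v_rel·d = (-7)·(23) + (2)·(-8) = -177
53·t² + 354·t + 424 = 0  ⇒  m = (-177)² − 53·424 = 8857
m = 8857 > 0,  v_rel·d = -177 < 0  ⇒  outside

inside=no margin=8857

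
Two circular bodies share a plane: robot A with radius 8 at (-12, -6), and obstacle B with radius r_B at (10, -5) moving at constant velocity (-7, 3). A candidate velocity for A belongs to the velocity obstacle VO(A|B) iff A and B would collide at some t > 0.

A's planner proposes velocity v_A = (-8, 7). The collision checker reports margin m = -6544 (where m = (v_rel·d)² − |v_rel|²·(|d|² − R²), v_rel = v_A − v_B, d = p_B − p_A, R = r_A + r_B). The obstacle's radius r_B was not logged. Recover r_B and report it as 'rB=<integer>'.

m = -6544
d = (22, 1);  v_rel = (-1, 4),  |v_rel|² = 17
v_rel×d = (-1)·(1) − (4)·(22) = -89
since m = R²·17 − (-89)²:  R² = (7921 + -6544) / 17 = 81
R = √81 = 9  ⇒  r_B = 9 − 8 = 1

rB=1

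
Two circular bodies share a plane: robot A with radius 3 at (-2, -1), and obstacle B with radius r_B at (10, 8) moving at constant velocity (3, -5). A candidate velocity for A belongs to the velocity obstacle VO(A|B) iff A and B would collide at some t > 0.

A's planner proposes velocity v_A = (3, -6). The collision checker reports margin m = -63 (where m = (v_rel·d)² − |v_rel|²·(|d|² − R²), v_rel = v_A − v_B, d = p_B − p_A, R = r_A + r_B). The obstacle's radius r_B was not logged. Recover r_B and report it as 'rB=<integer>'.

m = -63
d = (12, 9);  v_rel = (0, -1),  |v_rel|² = 1
v_rel×d = (0)·(9) − (-1)·(12) = 12
since m = R²·1 − 12²:  R² = (144 + -63) / 1 = 81
R = √81 = 9  ⇒  r_B = 9 − 3 = 6

rB=6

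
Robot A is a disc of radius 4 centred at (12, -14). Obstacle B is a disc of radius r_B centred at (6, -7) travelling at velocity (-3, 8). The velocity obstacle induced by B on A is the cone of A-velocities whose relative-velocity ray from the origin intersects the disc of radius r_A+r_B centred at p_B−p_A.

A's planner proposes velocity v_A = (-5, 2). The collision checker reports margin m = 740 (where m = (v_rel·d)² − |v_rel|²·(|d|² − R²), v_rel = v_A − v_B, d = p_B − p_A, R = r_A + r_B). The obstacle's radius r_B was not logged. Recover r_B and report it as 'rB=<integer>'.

m = 740
d = (-6, 7);  v_rel = (-2, -6),  |v_rel|² = 40
v_rel×d = (-2)·(7) − (-6)·(-6) = -50
since m = R²·40 − (-50)²:  R² = (2500 + 740) / 40 = 81
R = √81 = 9  ⇒  r_B = 9 − 4 = 5

rB=5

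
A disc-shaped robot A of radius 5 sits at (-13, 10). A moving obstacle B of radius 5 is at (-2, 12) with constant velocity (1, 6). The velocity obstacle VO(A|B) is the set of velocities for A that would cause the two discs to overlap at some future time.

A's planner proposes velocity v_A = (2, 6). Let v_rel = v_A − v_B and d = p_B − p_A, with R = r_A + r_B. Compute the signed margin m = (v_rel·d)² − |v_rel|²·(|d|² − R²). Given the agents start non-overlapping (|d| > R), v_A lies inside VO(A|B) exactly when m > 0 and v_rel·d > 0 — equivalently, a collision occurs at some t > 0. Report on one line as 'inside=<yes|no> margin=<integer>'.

d = (11, 2),  |d|² = 125;  R = 5+5 = 10,  c = 125−10² = 25
v_rel = (1, 0),  |v_rel|² = 1;  v_rel·d = (1)·(11) + (0)·(2) = 11
1·t² − 22·t + 25 = 0  ⇒  m = 11² − 1·25 = 96
m = 96 > 0,  v_rel·d = 11 > 0  ⇒  inside

inside=yes margin=96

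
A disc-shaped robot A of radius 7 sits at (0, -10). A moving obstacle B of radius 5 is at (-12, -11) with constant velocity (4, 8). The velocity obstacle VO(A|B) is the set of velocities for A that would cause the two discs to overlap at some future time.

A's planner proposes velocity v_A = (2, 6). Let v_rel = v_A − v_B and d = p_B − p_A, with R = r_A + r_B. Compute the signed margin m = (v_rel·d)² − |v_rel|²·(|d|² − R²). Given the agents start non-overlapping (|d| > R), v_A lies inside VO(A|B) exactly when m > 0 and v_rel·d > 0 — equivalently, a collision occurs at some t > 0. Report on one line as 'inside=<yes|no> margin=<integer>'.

d = (-12, -1),  |d|² = 145;  R = 7+5 = 12,  c = 145−12² = 1
v_rel = (-2, -2),  |v_rel|² = 8;  v_rel·d = (-2)·(-12) + (-2)·(-1) = 26
8·t² − 52·t + 1 = 0  ⇒  m = 26² − 8·1 = 668
m = 668 > 0,  v_rel·d = 26 > 0  ⇒  inside

inside=yes margin=668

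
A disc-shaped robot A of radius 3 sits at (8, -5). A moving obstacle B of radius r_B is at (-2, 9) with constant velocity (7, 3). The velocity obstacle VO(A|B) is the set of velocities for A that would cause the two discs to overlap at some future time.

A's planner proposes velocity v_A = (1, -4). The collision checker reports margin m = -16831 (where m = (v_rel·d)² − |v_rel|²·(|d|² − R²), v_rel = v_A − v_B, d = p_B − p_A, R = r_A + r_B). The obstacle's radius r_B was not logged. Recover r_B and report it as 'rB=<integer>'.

m = -16831
d = (-10, 14);  v_rel = (-6, -7),  |v_rel|² = 85
v_rel×d = (-6)·(14) − (-7)·(-10) = -154
since m = R²·85 − (-154)²:  R² = (23716 + -16831) / 85 = 81
R = √81 = 9  ⇒  r_B = 9 − 3 = 6

rB=6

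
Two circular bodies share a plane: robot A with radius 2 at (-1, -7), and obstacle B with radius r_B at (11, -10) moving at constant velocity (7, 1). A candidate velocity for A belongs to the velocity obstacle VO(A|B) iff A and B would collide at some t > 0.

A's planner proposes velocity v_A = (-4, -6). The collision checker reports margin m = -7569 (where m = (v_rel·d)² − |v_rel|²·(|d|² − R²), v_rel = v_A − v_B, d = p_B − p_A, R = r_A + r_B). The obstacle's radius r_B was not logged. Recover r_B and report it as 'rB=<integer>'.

m = -7569
d = (12, -3);  v_rel = (-11, -7),  |v_rel|² = 170
v_rel×d = (-11)·(-3) − (-7)·(12) = 117
since m = R²·170 − 117²:  R² = (13689 + -7569) / 170 = 36
R = √36 = 6  ⇒  r_B = 6 − 2 = 4

rB=4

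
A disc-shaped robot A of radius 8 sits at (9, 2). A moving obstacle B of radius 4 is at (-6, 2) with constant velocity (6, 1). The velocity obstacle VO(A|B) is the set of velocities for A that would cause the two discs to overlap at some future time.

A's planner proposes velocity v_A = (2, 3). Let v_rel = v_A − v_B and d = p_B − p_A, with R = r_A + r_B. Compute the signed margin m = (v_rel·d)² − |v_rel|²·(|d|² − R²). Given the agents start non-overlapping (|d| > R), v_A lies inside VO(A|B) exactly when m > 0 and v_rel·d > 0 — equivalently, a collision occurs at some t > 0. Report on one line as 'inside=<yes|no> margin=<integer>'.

d = (-15, 0),  |d|² = 225;  R = 8+4 = 12,  c = 225−12² = 81
v_rel = (-4, 2),  |v_rel|² = 20;  v_rel·d = (-4)·(-15) + (2)·(0) = 60
20·t² − 120·t + 81 = 0  ⇒  m = 60² − 20·81 = 1980
m = 1980 > 0,  v_rel·d = 60 > 0  ⇒  inside

inside=yes margin=1980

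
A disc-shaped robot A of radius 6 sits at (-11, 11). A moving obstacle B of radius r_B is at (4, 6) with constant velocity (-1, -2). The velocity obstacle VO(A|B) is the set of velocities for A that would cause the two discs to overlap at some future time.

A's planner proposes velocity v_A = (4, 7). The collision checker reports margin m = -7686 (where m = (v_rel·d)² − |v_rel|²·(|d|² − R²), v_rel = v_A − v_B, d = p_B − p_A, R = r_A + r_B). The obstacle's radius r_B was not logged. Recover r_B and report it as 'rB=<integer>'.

m = -7686
d = (15, -5);  v_rel = (5, 9),  |v_rel|² = 106
v_rel×d = (5)·(-5) − (9)·(15) = -160
since m = R²·106 − (-160)²:  R² = (25600 + -7686) / 106 = 169
R = √169 = 13  ⇒  r_B = 13 − 6 = 7

rB=7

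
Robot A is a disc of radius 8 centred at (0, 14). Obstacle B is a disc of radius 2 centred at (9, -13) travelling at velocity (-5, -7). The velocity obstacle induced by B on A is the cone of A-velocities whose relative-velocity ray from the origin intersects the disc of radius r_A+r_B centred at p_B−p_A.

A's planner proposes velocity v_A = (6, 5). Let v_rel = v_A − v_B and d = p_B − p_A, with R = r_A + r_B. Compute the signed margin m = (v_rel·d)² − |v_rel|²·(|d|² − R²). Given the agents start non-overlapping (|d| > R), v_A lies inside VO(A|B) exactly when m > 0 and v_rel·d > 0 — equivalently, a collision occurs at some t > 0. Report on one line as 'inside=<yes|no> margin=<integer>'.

d = (9, -27),  |d|² = 810;  R = 8+2 = 10,  c = 810−10² = 710
v_rel = (11, 12),  |v_rel|² = 265;  v_rel·d = (11)·(9) + (12)·(-27) = -225
265·t² + 450·t + 710 = 0  ⇒  m = (-225)² − 265·710 = -137525
m = -137525 < 0,  v_rel·d = -225 < 0  ⇒  outside

inside=no margin=-137525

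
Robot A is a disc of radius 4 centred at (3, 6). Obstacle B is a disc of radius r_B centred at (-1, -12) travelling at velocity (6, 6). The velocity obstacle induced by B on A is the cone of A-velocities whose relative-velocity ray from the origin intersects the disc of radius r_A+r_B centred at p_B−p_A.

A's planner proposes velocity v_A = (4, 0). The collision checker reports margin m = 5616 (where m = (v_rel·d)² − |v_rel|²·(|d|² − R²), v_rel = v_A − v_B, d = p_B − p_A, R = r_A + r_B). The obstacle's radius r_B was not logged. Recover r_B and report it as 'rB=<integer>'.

m = 5616
d = (-4, -18);  v_rel = (-2, -6),  |v_rel|² = 40
v_rel×d = (-2)·(-18) − (-6)·(-4) = 12
since m = R²·40 − 12²:  R² = (144 + 5616) / 40 = 144
R = √144 = 12  ⇒  r_B = 12 − 4 = 8

rB=8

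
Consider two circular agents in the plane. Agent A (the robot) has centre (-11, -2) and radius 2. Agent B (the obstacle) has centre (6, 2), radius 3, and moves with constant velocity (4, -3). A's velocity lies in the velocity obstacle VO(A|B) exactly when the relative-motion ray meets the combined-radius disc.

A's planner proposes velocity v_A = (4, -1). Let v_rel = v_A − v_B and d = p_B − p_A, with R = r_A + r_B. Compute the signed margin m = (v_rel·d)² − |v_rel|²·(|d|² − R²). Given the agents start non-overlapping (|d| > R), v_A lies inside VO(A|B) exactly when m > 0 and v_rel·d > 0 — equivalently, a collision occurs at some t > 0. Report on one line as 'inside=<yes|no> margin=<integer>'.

d = (17, 4),  |d|² = 305;  R = 2+3 = 5,  c = 305−5² = 280
v_rel = (0, 2),  |v_rel|² = 4;  v_rel·d = (0)·(17) + (2)·(4) = 8
4·t² − 16·t + 280 = 0  ⇒  m = 8² − 4·280 = -1056
m = -1056 < 0,  v_rel·d = 8 > 0  ⇒  outside

inside=no margin=-1056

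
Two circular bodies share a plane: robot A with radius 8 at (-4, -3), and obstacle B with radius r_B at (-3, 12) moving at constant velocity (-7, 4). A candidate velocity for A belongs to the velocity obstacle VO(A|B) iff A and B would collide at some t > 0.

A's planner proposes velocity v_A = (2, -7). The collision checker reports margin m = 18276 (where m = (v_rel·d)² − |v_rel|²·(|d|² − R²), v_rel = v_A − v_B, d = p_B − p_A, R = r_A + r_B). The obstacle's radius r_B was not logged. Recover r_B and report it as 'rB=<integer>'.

m = 18276
d = (1, 15);  v_rel = (9, -11),  |v_rel|² = 202
v_rel×d = (9)·(15) − (-11)·(1) = 146
since m = R²·202 − 146²:  R² = (21316 + 18276) / 202 = 196
R = √196 = 14  ⇒  r_B = 14 − 8 = 6

rB=6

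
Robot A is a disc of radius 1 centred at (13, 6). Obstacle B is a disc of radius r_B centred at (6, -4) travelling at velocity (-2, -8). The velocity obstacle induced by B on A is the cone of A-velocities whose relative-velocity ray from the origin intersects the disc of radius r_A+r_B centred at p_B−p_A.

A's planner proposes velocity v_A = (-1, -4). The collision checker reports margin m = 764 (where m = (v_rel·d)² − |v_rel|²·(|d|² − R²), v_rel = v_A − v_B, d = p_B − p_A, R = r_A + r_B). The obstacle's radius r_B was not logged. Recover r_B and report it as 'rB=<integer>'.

m = 764
d = (-7, -10);  v_rel = (1, 4),  |v_rel|² = 17
v_rel×d = (1)·(-10) − (4)·(-7) = 18
since m = R²·17 − 18²:  R² = (324 + 764) / 17 = 64
R = √64 = 8  ⇒  r_B = 8 − 1 = 7

rB=7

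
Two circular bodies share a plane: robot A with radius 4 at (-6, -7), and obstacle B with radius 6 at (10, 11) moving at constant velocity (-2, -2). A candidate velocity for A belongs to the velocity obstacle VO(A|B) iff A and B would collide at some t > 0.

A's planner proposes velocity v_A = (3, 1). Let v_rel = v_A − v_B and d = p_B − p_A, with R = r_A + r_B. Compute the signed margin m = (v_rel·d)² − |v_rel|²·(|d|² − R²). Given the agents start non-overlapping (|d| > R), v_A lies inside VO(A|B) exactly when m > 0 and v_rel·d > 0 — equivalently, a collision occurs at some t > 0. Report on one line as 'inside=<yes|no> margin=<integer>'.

d = (16, 18),  |d|² = 580;  R = 4+6 = 10,  c = 580−10² = 480
v_rel = (5, 3),  |v_rel|² = 34;  v_rel·d = (5)·(16) + (3)·(18) = 134
34·t² − 268·t + 480 = 0  ⇒  m = 134² − 34·480 = 1636
m = 1636 > 0,  v_rel·d = 134 > 0  ⇒  inside

inside=yes margin=1636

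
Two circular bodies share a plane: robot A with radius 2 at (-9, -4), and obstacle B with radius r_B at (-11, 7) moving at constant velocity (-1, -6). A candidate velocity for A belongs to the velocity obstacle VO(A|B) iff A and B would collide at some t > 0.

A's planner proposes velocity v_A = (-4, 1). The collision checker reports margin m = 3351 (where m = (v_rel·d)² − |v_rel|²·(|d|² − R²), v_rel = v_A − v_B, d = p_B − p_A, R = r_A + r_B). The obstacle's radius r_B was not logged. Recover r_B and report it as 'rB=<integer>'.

m = 3351
d = (-2, 11);  v_rel = (-3, 7),  |v_rel|² = 58
v_rel×d = (-3)·(11) − (7)·(-2) = -19
since m = R²·58 − (-19)²:  R² = (361 + 3351) / 58 = 64
R = √64 = 8  ⇒  r_B = 8 − 2 = 6

rB=6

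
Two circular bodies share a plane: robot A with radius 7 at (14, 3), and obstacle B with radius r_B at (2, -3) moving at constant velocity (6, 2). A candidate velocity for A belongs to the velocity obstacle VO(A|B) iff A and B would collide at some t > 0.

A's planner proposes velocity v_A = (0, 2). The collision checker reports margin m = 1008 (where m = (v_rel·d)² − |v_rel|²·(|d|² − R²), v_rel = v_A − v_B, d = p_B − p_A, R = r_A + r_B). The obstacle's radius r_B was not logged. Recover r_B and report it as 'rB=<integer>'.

m = 1008
d = (-12, -6);  v_rel = (-6, 0),  |v_rel|² = 36
v_rel×d = (-6)·(-6) − (0)·(-12) = 36
since m = R²·36 − 36²:  R² = (1296 + 1008) / 36 = 64
R = √64 = 8  ⇒  r_B = 8 − 7 = 1

rB=1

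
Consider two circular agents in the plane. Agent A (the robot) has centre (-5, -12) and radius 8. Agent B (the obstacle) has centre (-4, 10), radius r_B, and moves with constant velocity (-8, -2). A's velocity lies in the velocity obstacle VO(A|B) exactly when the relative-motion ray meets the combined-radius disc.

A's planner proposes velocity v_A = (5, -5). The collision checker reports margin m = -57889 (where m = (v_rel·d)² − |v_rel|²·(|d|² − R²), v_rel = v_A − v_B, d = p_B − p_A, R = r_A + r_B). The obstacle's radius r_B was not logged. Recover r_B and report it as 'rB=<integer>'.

m = -57889
d = (1, 22);  v_rel = (13, -3),  |v_rel|² = 178
v_rel×d = (13)·(22) − (-3)·(1) = 289
since m = R²·178 − 289²:  R² = (83521 + -57889) / 178 = 144
R = √144 = 12  ⇒  r_B = 12 − 8 = 4

rB=4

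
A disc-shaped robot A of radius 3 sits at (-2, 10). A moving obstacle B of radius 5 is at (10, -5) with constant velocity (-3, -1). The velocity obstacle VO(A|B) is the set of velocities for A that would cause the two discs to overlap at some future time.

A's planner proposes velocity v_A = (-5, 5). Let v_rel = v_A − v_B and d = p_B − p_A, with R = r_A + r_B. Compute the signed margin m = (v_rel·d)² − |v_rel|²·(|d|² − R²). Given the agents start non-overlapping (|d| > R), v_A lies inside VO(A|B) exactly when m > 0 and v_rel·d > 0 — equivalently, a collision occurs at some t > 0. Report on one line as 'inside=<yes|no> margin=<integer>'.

d = (12, -15),  |d|² = 369;  R = 3+5 = 8,  c = 369−8² = 305
v_rel = (-2, 6),  |v_rel|² = 40;  v_rel·d = (-2)·(12) + (6)·(-15) = -114
40·t² + 228·t + 305 = 0  ⇒  m = (-114)² − 40·305 = 796
m = 796 > 0,  v_rel·d = -114 < 0  ⇒  outside

inside=no margin=796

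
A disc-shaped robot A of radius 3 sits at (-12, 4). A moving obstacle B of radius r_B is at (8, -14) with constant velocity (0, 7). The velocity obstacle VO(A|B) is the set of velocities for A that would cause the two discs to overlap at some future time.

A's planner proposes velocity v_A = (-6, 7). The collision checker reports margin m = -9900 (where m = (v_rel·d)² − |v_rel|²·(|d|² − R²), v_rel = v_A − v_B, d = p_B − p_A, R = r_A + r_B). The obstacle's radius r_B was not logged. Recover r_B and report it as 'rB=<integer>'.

m = -9900
d = (20, -18);  v_rel = (-6, 0),  |v_rel|² = 36
v_rel×d = (-6)·(-18) − (0)·(20) = 108
since m = R²·36 − 108²:  R² = (11664 + -9900) / 36 = 49
R = √49 = 7  ⇒  r_B = 7 − 3 = 4

rB=4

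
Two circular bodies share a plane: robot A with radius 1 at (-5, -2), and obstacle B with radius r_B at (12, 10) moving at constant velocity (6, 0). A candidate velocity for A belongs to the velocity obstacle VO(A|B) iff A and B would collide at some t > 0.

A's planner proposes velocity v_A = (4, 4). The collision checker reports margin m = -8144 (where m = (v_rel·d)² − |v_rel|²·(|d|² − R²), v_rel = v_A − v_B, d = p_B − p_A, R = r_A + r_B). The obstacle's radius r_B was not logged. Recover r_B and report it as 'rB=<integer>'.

m = -8144
d = (17, 12);  v_rel = (-2, 4),  |v_rel|² = 20
v_rel×d = (-2)·(12) − (4)·(17) = -92
since m = R²·20 − (-92)²:  R² = (8464 + -8144) / 20 = 16
R = √16 = 4  ⇒  r_B = 4 − 1 = 3

rB=3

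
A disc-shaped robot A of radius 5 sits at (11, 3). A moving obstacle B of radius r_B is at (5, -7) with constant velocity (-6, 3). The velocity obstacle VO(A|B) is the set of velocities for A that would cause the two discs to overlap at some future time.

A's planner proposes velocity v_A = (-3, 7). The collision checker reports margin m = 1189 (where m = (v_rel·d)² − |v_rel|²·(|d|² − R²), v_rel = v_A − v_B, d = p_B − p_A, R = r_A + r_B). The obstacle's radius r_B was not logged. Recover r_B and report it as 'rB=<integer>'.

m = 1189
d = (-6, -10);  v_rel = (3, 4),  |v_rel|² = 25
v_rel×d = (3)·(-10) − (4)·(-6) = -6
since m = R²·25 − (-6)²:  R² = (36 + 1189) / 25 = 49
R = √49 = 7  ⇒  r_B = 7 − 5 = 2

rB=2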